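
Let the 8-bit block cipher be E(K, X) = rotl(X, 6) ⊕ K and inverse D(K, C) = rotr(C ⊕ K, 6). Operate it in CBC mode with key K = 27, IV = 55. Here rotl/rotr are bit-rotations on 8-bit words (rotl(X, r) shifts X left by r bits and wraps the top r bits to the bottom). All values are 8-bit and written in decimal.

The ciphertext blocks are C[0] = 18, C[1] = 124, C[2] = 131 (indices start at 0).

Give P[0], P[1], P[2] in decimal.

P[0] = 19, P[1] = 143, P[2] = 30

CBC decryption: P_i = D(K, C_i) ⊕ C_{i−1}, with C_{−1} = IV.
P[0]: D(K, 18) = 36; 36 ⊕ 55 = 19.
P[1]: D(K, 124) = 157; 157 ⊕ 18 = 143.
P[2]: D(K, 131) = 98; 98 ⊕ 124 = 30.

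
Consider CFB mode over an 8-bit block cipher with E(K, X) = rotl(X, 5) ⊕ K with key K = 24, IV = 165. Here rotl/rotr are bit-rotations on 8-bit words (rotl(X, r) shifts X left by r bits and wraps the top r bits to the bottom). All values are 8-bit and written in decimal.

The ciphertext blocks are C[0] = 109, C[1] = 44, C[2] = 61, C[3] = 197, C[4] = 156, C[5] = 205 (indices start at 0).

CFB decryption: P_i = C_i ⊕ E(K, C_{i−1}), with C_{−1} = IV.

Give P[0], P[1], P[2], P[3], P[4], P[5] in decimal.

P[0] = 193, P[1] = 153, P[2] = 160, P[3] = 122, P[4] = 60, P[5] = 70

P[0]: E(K, 165) = 172; 109 ⊕ 172 = 193.
P[1]: E(K, 109) = 181; 44 ⊕ 181 = 153.
P[2]: E(K, 44) = 157; 61 ⊕ 157 = 160.
P[3]: E(K, 61) = 191; 197 ⊕ 191 = 122.
P[4]: E(K, 197) = 160; 156 ⊕ 160 = 60.
P[5]: E(K, 156) = 139; 205 ⊕ 139 = 70.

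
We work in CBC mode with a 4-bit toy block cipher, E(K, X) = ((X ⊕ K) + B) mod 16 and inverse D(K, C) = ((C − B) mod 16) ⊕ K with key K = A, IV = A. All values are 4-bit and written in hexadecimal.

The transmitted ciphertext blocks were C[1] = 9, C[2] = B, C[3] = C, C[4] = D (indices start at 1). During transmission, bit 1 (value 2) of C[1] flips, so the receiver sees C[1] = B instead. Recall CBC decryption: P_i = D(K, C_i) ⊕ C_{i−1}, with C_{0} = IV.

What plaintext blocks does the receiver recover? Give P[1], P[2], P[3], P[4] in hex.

P[1] = 0, P[2] = 1, P[3] = 0, P[4] = 4

Only C[1] changed, to B. In CBC, a change in C_i garbles P_i and flips the same bit in P_{i+1}. Decrypting the received ciphertext:
P[1]: D(K, B) = A; A ⊕ A = 0.
P[2]: D(K, B) = A; A ⊕ B = 1.
P[3]: D(K, C) = B; B ⊕ B = 0.
P[4]: D(K, D) = 8; 8 ⊕ C = 4.
Blocks that differ from the original plaintext: P[1], P[2].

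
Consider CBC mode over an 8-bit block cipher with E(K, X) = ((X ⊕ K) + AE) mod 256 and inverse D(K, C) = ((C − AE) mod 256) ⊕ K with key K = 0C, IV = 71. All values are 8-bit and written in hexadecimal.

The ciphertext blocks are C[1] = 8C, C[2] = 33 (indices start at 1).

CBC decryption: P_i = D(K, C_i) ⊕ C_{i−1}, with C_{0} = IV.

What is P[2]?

P[2] = 05

P[2]: D(K, 33) = 89; 89 ⊕ 8C = 05.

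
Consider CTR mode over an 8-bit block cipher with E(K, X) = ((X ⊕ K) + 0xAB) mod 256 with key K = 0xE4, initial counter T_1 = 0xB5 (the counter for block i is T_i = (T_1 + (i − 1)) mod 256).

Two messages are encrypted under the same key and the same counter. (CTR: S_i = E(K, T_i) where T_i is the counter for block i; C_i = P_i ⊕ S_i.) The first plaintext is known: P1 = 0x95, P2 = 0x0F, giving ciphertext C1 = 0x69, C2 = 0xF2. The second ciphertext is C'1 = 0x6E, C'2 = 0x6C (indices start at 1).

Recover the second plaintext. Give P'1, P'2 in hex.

P'1 = 0x92, P'2 = 0x91

In CTR with a reused counter, both messages share the same keystream S_i, so C_i ⊕ C'_i = P_i ⊕ P'_i and thus P'_i = P_i ⊕ C_i ⊕ C'_i.
P'1: 0x95 ⊕ 0x69 ⊕ 0x6E = 0x92.
P'2: 0x0F ⊕ 0xF2 ⊕ 0x6C = 0x91.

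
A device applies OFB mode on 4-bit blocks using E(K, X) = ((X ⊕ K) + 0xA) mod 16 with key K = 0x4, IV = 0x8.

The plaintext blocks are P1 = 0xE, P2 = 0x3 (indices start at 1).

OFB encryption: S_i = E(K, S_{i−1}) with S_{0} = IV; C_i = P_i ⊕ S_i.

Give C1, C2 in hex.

C1: S = E(K, 0x8) = 0x6; 0xE ⊕ 0x6 = 0x8.
C2: S = E(K, 0x6) = 0xC; 0x3 ⊕ 0xC = 0xF.

C1 = 0x8, C2 = 0xF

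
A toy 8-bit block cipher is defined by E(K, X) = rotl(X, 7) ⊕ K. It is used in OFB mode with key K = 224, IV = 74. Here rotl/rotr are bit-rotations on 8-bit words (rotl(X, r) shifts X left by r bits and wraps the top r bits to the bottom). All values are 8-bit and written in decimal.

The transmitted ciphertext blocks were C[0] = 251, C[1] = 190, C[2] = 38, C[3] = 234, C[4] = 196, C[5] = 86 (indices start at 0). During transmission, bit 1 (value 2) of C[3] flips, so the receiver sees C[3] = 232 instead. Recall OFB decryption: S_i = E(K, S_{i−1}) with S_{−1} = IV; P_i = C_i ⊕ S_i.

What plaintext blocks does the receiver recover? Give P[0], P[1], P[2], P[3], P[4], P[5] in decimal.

P[0] = 62, P[1] = 188, P[2] = 199, P[3] = 248, P[4] = 44, P[5] = 194

Only C[3] changed, to 232. In OFB, a change in C_i flips the same bit in P_i only; the keystream is unaffected. Decrypting the received ciphertext:
P[0]: S = E(K, 74) = 197; 251 ⊕ 197 = 62.
P[1]: S = E(K, 197) = 2; 190 ⊕ 2 = 188.
P[2]: S = E(K, 2) = 225; 38 ⊕ 225 = 199.
P[3]: S = E(K, 225) = 16; 232 ⊕ 16 = 248.
P[4]: S = E(K, 16) = 232; 196 ⊕ 232 = 44.
P[5]: S = E(K, 232) = 148; 86 ⊕ 148 = 194.
Blocks that differ from the original plaintext: P[3].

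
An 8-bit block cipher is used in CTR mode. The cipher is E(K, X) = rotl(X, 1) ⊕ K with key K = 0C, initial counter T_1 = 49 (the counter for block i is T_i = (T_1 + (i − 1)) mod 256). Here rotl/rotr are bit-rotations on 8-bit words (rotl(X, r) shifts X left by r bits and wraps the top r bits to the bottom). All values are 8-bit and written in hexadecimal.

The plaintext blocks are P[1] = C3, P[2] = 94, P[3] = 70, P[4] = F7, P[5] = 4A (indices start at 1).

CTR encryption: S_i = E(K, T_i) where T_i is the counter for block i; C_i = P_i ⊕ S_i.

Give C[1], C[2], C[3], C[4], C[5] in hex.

C[1]: T = 49, S = E(K, T) = 9E; C3 ⊕ 9E = 5D.
C[2]: T = 4A, S = E(K, T) = 98; 94 ⊕ 98 = 0C.
C[3]: T = 4B, S = E(K, T) = 9A; 70 ⊕ 9A = EA.
C[4]: T = 4C, S = E(K, T) = 94; F7 ⊕ 94 = 63.
C[5]: T = 4D, S = E(K, T) = 96; 4A ⊕ 96 = DC.

C[1] = 5D, C[2] = 0C, C[3] = EA, C[4] = 63, C[5] = DC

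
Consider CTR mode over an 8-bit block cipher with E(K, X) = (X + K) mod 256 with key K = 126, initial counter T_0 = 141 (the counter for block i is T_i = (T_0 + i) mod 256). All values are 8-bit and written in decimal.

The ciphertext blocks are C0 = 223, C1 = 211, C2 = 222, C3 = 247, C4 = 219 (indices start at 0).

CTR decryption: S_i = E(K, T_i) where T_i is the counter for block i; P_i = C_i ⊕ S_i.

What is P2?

P2: T = 143, S = E(K, T) = 13; 222 ⊕ 13 = 211.

P2 = 211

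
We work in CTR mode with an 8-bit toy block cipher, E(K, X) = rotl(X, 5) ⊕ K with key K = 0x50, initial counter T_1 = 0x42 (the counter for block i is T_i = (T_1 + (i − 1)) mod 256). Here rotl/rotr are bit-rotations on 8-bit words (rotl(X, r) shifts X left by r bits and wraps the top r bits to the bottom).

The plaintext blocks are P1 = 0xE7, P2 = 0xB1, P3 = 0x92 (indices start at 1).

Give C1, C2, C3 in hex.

C1 = 0xFF, C2 = 0x89, C3 = 0x4A

CTR encryption: S_i = E(K, T_i) where T_i is the counter for block i; C_i = P_i ⊕ S_i.
C1: T = 0x42, S = E(K, T) = 0x18; 0xE7 ⊕ 0x18 = 0xFF.
C2: T = 0x43, S = E(K, T) = 0x38; 0xB1 ⊕ 0x38 = 0x89.
C3: T = 0x44, S = E(K, T) = 0xD8; 0x92 ⊕ 0xD8 = 0x4A.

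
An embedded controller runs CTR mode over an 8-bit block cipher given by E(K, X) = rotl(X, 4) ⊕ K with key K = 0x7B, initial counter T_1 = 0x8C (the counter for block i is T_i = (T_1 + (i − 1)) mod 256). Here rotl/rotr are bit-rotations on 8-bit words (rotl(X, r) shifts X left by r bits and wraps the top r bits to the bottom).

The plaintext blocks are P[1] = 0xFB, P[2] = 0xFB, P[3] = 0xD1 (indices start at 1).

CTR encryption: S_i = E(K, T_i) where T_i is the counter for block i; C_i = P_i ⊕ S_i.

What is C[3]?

C[3] = 0x42

C[1]: T = 0x8C, S = E(K, T) = 0xB3; 0xFB ⊕ 0xB3 = 0x48.
C[2]: T = 0x8D, S = E(K, T) = 0xA3; 0xFB ⊕ 0xA3 = 0x58.
C[3]: T = 0x8E, S = E(K, T) = 0x93; 0xD1 ⊕ 0x93 = 0x42.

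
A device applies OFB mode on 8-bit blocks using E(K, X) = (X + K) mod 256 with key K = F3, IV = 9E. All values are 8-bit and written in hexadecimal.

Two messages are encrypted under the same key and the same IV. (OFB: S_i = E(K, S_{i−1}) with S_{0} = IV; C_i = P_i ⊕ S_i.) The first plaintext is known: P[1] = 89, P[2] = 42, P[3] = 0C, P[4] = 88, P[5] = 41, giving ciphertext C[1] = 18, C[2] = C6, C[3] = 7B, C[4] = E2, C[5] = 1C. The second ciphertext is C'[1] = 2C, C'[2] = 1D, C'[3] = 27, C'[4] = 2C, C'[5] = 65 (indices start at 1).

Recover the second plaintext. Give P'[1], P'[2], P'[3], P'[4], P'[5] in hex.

P'[1] = BD, P'[2] = 99, P'[3] = 50, P'[4] = 46, P'[5] = 38

In OFB with a reused IV, both messages share the same keystream S_i, so C_i ⊕ C'_i = P_i ⊕ P'_i and thus P'_i = P_i ⊕ C_i ⊕ C'_i.
P'[1]: 89 ⊕ 18 ⊕ 2C = BD.
P'[2]: 42 ⊕ C6 ⊕ 1D = 99.
P'[3]: 0C ⊕ 7B ⊕ 27 = 50.
P'[4]: 88 ⊕ E2 ⊕ 2C = 46.
P'[5]: 41 ⊕ 1C ⊕ 65 = 38.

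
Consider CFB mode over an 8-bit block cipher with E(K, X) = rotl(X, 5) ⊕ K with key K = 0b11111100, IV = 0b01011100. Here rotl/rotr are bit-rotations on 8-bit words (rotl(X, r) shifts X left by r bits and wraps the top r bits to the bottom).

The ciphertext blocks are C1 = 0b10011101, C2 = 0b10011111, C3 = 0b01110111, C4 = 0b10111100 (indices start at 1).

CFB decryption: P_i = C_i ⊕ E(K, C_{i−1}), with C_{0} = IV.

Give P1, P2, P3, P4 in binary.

P1: E(K, 0b01011100) = 0b01110111; 0b10011101 ⊕ 0b01110111 = 0b11101010.
P2: E(K, 0b10011101) = 0b01001111; 0b10011111 ⊕ 0b01001111 = 0b11010000.
P3: E(K, 0b10011111) = 0b00001111; 0b01110111 ⊕ 0b00001111 = 0b01111000.
P4: E(K, 0b01110111) = 0b00010010; 0b10111100 ⊕ 0b00010010 = 0b10101110.

P1 = 0b11101010, P2 = 0b11010000, P3 = 0b01111000, P4 = 0b10101110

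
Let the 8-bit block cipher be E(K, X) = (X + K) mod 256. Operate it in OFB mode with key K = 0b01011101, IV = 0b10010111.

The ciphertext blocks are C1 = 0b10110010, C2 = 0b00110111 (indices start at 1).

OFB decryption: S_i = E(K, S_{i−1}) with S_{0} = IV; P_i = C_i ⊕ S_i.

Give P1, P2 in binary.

P1 = 0b01000110, P2 = 0b01100110

P1: S = E(K, 0b10010111) = 0b11110100; 0b10110010 ⊕ 0b11110100 = 0b01000110.
P2: S = E(K, 0b11110100) = 0b01010001; 0b00110111 ⊕ 0b01010001 = 0b01100110.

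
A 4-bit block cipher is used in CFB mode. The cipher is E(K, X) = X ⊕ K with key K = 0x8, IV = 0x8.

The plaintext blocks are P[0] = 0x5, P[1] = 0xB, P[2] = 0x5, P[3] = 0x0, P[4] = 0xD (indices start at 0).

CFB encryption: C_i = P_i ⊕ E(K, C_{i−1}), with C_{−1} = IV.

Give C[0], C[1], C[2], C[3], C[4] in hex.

C[0]: E(K, 0x8) = 0x0; 0x5 ⊕ 0x0 = 0x5.
C[1]: E(K, 0x5) = 0xD; 0xB ⊕ 0xD = 0x6.
C[2]: E(K, 0x6) = 0xE; 0x5 ⊕ 0xE = 0xB.
C[3]: E(K, 0xB) = 0x3; 0x0 ⊕ 0x3 = 0x3.
C[4]: E(K, 0x3) = 0xB; 0xD ⊕ 0xB = 0x6.

C[0] = 0x5, C[1] = 0x6, C[2] = 0xB, C[3] = 0x3, C[4] = 0x6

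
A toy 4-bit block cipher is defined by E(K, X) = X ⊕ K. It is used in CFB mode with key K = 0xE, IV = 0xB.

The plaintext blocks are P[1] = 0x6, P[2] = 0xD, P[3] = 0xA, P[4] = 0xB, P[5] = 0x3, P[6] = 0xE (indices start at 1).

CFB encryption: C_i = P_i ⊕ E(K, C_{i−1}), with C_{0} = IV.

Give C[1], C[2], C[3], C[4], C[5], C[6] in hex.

C[1]: E(K, 0xB) = 0x5; 0x6 ⊕ 0x5 = 0x3.
C[2]: E(K, 0x3) = 0xD; 0xD ⊕ 0xD = 0x0.
C[3]: E(K, 0x0) = 0xE; 0xA ⊕ 0xE = 0x4.
C[4]: E(K, 0x4) = 0xA; 0xB ⊕ 0xA = 0x1.
C[5]: E(K, 0x1) = 0xF; 0x3 ⊕ 0xF = 0xC.
C[6]: E(K, 0xC) = 0x2; 0xE ⊕ 0x2 = 0xC.

C[1] = 0x3, C[2] = 0x0, C[3] = 0x4, C[4] = 0x1, C[5] = 0xC, C[6] = 0xC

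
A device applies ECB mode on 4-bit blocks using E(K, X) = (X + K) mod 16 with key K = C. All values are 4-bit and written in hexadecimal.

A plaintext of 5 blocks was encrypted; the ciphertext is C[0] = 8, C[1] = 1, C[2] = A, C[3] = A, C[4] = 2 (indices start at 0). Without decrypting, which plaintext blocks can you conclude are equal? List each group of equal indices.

P[2] = P[3]

ECB encrypts each block independently with the same key, so equal ciphertext blocks imply equal plaintext blocks.
C[2] = C[3] = A, so P[2] = P[3].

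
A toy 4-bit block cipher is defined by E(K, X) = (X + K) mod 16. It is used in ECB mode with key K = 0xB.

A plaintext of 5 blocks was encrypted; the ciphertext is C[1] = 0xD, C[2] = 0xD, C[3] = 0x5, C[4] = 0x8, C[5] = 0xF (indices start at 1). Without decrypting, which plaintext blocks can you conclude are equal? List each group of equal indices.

P[1] = P[2]

ECB encrypts each block independently with the same key, so equal ciphertext blocks imply equal plaintext blocks.
C[1] = C[2] = 0xD, so P[1] = P[2].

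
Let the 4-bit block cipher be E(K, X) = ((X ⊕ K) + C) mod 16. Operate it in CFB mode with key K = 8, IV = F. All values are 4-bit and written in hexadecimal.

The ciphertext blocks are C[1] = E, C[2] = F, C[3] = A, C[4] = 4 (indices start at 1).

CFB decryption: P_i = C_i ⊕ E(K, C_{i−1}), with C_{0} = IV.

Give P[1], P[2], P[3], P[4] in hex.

P[1]: E(K, F) = 3; E ⊕ 3 = D.
P[2]: E(K, E) = 2; F ⊕ 2 = D.
P[3]: E(K, F) = 3; A ⊕ 3 = 9.
P[4]: E(K, A) = E; 4 ⊕ E = A.

P[1] = D, P[2] = D, P[3] = 9, P[4] = A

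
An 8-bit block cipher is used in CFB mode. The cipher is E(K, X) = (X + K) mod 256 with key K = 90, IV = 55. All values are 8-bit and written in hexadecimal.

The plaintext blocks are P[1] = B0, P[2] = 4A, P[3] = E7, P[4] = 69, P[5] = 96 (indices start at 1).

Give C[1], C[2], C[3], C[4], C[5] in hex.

C[1] = 55, C[2] = AF, C[3] = D8, C[4] = 01, C[5] = 07

CFB encryption: C_i = P_i ⊕ E(K, C_{i−1}), with C_{0} = IV.
C[1]: E(K, 55) = E5; B0 ⊕ E5 = 55.
C[2]: E(K, 55) = E5; 4A ⊕ E5 = AF.
C[3]: E(K, AF) = 3F; E7 ⊕ 3F = D8.
C[4]: E(K, D8) = 68; 69 ⊕ 68 = 01.
C[5]: E(K, 01) = 91; 96 ⊕ 91 = 07.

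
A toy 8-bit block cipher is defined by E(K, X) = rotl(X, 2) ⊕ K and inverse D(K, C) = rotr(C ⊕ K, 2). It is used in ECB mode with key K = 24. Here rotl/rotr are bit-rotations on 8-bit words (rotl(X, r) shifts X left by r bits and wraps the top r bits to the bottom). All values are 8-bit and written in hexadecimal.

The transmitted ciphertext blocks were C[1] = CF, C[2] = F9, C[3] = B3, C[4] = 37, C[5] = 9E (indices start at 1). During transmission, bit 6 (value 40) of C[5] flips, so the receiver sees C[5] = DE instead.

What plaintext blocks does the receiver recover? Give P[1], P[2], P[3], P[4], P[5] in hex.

ECB decryption: P_i = D(K, C_i).
Only C[5] changed, to DE. In ECB, a change in C_i affects only P_i. Decrypting the received ciphertext:
P[1]: D(K, CF) = FA.
P[2]: D(K, F9) = 77.
P[3]: D(K, B3) = E5.
P[4]: D(K, 37) = C4.
P[5]: D(K, DE) = BE.
Blocks that differ from the original plaintext: P[5].

P[1] = FA, P[2] = 77, P[3] = E5, P[4] = C4, P[5] = BE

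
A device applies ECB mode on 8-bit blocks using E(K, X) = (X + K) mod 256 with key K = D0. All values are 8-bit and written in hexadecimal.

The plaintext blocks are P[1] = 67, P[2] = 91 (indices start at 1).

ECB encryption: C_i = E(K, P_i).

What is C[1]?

C[1] = 37

C[1]: E(K, 67) = 37.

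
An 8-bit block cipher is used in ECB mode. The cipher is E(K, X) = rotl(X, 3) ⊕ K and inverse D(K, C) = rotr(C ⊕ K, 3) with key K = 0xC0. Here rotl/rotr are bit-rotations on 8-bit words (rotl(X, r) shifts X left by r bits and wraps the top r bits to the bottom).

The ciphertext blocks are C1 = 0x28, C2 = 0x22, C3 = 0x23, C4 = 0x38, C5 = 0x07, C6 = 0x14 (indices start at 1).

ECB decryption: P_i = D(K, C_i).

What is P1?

P1 = 0x1D

P1: D(K, 0x28) = 0x1D.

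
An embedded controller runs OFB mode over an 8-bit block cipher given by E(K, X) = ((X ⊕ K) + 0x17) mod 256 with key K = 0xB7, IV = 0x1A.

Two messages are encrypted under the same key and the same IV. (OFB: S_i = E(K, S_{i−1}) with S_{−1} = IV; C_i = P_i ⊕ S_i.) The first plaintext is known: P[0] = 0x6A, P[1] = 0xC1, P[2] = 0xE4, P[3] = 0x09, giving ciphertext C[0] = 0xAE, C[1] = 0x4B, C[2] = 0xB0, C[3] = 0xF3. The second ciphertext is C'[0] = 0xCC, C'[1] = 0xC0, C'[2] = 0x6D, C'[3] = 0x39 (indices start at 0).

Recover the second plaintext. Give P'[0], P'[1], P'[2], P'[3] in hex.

P'[0] = 0x08, P'[1] = 0x4A, P'[2] = 0x39, P'[3] = 0xC3

In OFB with a reused IV, both messages share the same keystream S_i, so C_i ⊕ C'_i = P_i ⊕ P'_i and thus P'_i = P_i ⊕ C_i ⊕ C'_i.
P'[0]: 0x6A ⊕ 0xAE ⊕ 0xCC = 0x08.
P'[1]: 0xC1 ⊕ 0x4B ⊕ 0xC0 = 0x4A.
P'[2]: 0xE4 ⊕ 0xB0 ⊕ 0x6D = 0x39.
P'[3]: 0x09 ⊕ 0xF3 ⊕ 0x39 = 0xC3.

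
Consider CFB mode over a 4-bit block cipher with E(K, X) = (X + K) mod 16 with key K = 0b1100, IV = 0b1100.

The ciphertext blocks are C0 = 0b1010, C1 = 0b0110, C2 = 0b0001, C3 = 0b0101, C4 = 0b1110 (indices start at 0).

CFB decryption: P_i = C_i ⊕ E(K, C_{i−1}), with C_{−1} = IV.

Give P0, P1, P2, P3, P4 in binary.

P0 = 0b0010, P1 = 0b0000, P2 = 0b0011, P3 = 0b1000, P4 = 0b1111

P0: E(K, 0b1100) = 0b1000; 0b1010 ⊕ 0b1000 = 0b0010.
P1: E(K, 0b1010) = 0b0110; 0b0110 ⊕ 0b0110 = 0b0000.
P2: E(K, 0b0110) = 0b0010; 0b0001 ⊕ 0b0010 = 0b0011.
P3: E(K, 0b0001) = 0b1101; 0b0101 ⊕ 0b1101 = 0b1000.
P4: E(K, 0b0101) = 0b0001; 0b1110 ⊕ 0b0001 = 0b1111.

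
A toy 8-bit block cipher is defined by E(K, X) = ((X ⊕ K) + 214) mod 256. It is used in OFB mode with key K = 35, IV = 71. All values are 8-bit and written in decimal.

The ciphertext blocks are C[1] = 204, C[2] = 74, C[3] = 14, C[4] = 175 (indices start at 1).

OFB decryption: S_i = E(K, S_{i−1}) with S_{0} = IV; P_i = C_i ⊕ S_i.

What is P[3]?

P[1]: S = E(K, 71) = 58; 204 ⊕ 58 = 246.
P[2]: S = E(K, 58) = 239; 74 ⊕ 239 = 165.
P[3]: S = E(K, 239) = 162; 14 ⊕ 162 = 172.

P[3] = 172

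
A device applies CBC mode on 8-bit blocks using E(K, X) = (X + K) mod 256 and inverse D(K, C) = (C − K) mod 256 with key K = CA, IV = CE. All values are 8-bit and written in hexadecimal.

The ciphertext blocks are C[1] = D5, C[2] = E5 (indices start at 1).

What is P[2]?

P[2] = CE

CBC decryption: P_i = D(K, C_i) ⊕ C_{i−1}, with C_{0} = IV.
P[2]: D(K, E5) = 1B; 1B ⊕ D5 = CE.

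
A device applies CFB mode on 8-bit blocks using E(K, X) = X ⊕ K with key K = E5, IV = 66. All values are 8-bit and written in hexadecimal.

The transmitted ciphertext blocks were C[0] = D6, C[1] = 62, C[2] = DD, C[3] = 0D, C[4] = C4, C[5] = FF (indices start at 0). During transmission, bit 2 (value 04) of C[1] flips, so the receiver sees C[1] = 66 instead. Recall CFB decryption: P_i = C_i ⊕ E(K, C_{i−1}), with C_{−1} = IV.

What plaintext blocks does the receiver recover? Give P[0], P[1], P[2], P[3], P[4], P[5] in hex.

Only C[1] changed, to 66. In CFB, a change in C_i flips the same bit in P_i and garbles P_{i+1}. Decrypting the received ciphertext:
P[0]: E(K, 66) = 83; D6 ⊕ 83 = 55.
P[1]: E(K, D6) = 33; 66 ⊕ 33 = 55.
P[2]: E(K, 66) = 83; DD ⊕ 83 = 5E.
P[3]: E(K, DD) = 38; 0D ⊕ 38 = 35.
P[4]: E(K, 0D) = E8; C4 ⊕ E8 = 2C.
P[5]: E(K, C4) = 21; FF ⊕ 21 = DE.
Blocks that differ from the original plaintext: P[1], P[2].

P[0] = 55, P[1] = 55, P[2] = 5E, P[3] = 35, P[4] = 2C, P[5] = DE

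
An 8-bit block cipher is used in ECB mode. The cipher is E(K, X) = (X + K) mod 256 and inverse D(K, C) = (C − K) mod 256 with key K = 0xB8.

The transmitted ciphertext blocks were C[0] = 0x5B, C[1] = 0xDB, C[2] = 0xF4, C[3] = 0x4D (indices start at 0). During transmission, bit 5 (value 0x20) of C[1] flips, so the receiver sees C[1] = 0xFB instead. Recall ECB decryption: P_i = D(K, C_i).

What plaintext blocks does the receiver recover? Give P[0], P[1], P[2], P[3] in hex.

Only C[1] changed, to 0xFB. In ECB, a change in C_i affects only P_i. Decrypting the received ciphertext:
P[0]: D(K, 0x5B) = 0xA3.
P[1]: D(K, 0xFB) = 0x43.
P[2]: D(K, 0xF4) = 0x3C.
P[3]: D(K, 0x4D) = 0x95.
Blocks that differ from the original plaintext: P[1].

P[0] = 0xA3, P[1] = 0x43, P[2] = 0x3C, P[3] = 0x95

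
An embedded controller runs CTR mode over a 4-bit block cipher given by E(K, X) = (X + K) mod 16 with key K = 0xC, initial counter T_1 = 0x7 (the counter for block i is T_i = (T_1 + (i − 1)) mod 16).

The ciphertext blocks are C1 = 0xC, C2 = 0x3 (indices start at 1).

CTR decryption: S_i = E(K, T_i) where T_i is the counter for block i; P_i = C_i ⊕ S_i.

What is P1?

P1 = 0xF

P1: T = 0x7, S = E(K, T) = 0x3; 0xC ⊕ 0x3 = 0xF.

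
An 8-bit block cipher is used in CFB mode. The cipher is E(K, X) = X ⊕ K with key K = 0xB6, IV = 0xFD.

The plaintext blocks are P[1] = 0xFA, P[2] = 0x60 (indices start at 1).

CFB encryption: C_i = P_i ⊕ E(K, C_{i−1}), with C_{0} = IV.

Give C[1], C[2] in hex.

C[1] = 0xB1, C[2] = 0x67

C[1]: E(K, 0xFD) = 0x4B; 0xFA ⊕ 0x4B = 0xB1.
C[2]: E(K, 0xB1) = 0x07; 0x60 ⊕ 0x07 = 0x67.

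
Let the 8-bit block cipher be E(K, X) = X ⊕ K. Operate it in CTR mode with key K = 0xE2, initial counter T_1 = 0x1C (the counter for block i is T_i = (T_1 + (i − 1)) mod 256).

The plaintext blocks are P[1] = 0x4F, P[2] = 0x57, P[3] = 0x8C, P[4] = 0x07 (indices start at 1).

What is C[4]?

CTR encryption: S_i = E(K, T_i) where T_i is the counter for block i; C_i = P_i ⊕ S_i.
C[1]: T = 0x1C, S = E(K, T) = 0xFE; 0x4F ⊕ 0xFE = 0xB1.
C[2]: T = 0x1D, S = E(K, T) = 0xFF; 0x57 ⊕ 0xFF = 0xA8.
C[3]: T = 0x1E, S = E(K, T) = 0xFC; 0x8C ⊕ 0xFC = 0x70.
C[4]: T = 0x1F, S = E(K, T) = 0xFD; 0x07 ⊕ 0xFD = 0xFA.

C[4] = 0xFA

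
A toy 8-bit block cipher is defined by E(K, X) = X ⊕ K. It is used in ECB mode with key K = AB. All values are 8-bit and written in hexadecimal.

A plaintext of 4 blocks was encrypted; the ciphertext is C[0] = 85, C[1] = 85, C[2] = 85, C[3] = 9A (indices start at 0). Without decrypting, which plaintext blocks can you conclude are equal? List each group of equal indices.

ECB encrypts each block independently with the same key, so equal ciphertext blocks imply equal plaintext blocks.
C[0] = C[1] = C[2] = 85, so P[0] = P[1] = P[2].

P[0] = P[1] = P[2]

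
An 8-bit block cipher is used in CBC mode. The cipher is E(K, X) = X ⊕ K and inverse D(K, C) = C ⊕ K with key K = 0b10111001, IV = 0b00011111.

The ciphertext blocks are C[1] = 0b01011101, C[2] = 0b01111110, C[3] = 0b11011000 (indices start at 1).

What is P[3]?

P[3] = 0b00011111

CBC decryption: P_i = D(K, C_i) ⊕ C_{i−1}, with C_{0} = IV.
P[3]: D(K, 0b11011000) = 0b01100001; 0b01100001 ⊕ 0b01111110 = 0b00011111.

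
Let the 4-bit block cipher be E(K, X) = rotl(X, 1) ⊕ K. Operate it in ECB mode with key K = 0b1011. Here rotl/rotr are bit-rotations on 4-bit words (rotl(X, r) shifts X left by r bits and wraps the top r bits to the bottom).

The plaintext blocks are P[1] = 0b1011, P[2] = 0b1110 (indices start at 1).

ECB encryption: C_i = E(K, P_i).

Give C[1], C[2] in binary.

C[1] = 0b1100, C[2] = 0b0110

C[1]: E(K, 0b1011) = 0b1100.
C[2]: E(K, 0b1110) = 0b0110.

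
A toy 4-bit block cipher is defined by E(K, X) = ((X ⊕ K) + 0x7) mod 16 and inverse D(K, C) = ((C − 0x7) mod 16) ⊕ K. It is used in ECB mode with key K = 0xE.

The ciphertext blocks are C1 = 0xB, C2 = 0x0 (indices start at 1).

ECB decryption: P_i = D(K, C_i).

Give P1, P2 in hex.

P1: D(K, 0xB) = 0xA.
P2: D(K, 0x0) = 0x7.

P1 = 0xA, P2 = 0x7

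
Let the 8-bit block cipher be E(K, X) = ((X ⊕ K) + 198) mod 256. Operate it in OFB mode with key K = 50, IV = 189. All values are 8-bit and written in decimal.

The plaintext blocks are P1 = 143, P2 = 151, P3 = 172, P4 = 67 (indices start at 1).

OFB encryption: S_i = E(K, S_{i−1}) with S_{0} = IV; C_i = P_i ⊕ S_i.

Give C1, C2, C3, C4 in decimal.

C1 = 218, C2 = 186, C3 = 73, C4 = 222

C1: S = E(K, 189) = 85; 143 ⊕ 85 = 218.
C2: S = E(K, 85) = 45; 151 ⊕ 45 = 186.
C3: S = E(K, 45) = 229; 172 ⊕ 229 = 73.
C4: S = E(K, 229) = 157; 67 ⊕ 157 = 222.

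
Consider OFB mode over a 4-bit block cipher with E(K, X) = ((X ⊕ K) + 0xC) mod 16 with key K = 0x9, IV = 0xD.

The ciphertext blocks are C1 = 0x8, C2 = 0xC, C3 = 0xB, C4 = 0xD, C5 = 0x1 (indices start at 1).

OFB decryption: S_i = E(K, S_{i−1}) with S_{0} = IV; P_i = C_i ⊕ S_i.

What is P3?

P3 = 0x3

P1: S = E(K, 0xD) = 0x0; 0x8 ⊕ 0x0 = 0x8.
P2: S = E(K, 0x0) = 0x5; 0xC ⊕ 0x5 = 0x9.
P3: S = E(K, 0x5) = 0x8; 0xB ⊕ 0x8 = 0x3.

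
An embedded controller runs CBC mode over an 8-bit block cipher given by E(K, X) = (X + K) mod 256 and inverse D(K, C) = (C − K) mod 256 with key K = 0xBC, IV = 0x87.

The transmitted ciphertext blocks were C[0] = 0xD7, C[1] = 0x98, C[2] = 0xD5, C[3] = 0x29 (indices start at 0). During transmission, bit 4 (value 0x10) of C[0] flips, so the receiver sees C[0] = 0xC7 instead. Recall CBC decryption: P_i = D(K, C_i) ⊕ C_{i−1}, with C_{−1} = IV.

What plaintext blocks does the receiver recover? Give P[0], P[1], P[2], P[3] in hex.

P[0] = 0x8C, P[1] = 0x1B, P[2] = 0x81, P[3] = 0xB8

Only C[0] changed, to 0xC7. In CBC, a change in C_i garbles P_i and flips the same bit in P_{i+1}. Decrypting the received ciphertext:
P[0]: D(K, 0xC7) = 0x0B; 0x0B ⊕ 0x87 = 0x8C.
P[1]: D(K, 0x98) = 0xDC; 0xDC ⊕ 0xC7 = 0x1B.
P[2]: D(K, 0xD5) = 0x19; 0x19 ⊕ 0x98 = 0x81.
P[3]: D(K, 0x29) = 0x6D; 0x6D ⊕ 0xD5 = 0xB8.
Blocks that differ from the original plaintext: P[0], P[1].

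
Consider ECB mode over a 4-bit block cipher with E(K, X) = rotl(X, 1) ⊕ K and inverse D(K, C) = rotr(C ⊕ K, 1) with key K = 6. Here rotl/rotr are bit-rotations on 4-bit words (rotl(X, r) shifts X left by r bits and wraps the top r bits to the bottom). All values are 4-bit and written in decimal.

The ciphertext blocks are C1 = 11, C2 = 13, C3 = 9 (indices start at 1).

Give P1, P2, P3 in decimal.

P1 = 14, P2 = 13, P3 = 15

ECB decryption: P_i = D(K, C_i).
P1: D(K, 11) = 14.
P2: D(K, 13) = 13.
P3: D(K, 9) = 15.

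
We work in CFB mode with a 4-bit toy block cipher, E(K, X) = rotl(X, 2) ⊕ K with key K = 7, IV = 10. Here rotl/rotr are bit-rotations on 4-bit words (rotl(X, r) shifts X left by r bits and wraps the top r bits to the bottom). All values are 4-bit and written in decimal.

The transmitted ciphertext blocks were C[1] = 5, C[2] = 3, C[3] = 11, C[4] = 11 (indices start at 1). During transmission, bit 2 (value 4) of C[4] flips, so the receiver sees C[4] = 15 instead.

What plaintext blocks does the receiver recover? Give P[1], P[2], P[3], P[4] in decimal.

CFB decryption: P_i = C_i ⊕ E(K, C_{i−1}), with C_{0} = IV.
Only C[4] changed, to 15. In CFB, a change in C_i flips the same bit in P_i and garbles P_{i+1}. Decrypting the received ciphertext:
P[1]: E(K, 10) = 13; 5 ⊕ 13 = 8.
P[2]: E(K, 5) = 2; 3 ⊕ 2 = 1.
P[3]: E(K, 3) = 11; 11 ⊕ 11 = 0.
P[4]: E(K, 11) = 9; 15 ⊕ 9 = 6.
Blocks that differ from the original plaintext: P[4].

P[1] = 8, P[2] = 1, P[3] = 0, P[4] = 6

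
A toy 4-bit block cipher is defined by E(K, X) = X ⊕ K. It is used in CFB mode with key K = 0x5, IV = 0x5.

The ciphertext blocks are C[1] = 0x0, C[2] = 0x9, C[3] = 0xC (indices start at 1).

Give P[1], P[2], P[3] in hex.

CFB decryption: P_i = C_i ⊕ E(K, C_{i−1}), with C_{0} = IV.
P[1]: E(K, 0x5) = 0x0; 0x0 ⊕ 0x0 = 0x0.
P[2]: E(K, 0x0) = 0x5; 0x9 ⊕ 0x5 = 0xC.
P[3]: E(K, 0x9) = 0xC; 0xC ⊕ 0xC = 0x0.

P[1] = 0x0, P[2] = 0xC, P[3] = 0x0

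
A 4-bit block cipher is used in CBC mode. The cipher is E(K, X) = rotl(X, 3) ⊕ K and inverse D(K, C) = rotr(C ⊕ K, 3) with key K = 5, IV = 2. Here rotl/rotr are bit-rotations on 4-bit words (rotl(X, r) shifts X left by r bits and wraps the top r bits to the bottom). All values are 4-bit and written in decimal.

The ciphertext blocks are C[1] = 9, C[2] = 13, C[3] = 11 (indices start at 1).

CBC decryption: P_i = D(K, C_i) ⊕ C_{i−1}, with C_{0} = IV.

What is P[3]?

P[3] = 0

P[3]: D(K, 11) = 13; 13 ⊕ 13 = 0.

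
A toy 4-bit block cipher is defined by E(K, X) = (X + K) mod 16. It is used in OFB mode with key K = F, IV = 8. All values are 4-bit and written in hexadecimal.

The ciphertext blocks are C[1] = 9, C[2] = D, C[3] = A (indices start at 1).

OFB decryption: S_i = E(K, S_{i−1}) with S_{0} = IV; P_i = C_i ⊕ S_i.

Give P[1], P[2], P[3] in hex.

P[1]: S = E(K, 8) = 7; 9 ⊕ 7 = E.
P[2]: S = E(K, 7) = 6; D ⊕ 6 = B.
P[3]: S = E(K, 6) = 5; A ⊕ 5 = F.

P[1] = E, P[2] = B, P[3] = F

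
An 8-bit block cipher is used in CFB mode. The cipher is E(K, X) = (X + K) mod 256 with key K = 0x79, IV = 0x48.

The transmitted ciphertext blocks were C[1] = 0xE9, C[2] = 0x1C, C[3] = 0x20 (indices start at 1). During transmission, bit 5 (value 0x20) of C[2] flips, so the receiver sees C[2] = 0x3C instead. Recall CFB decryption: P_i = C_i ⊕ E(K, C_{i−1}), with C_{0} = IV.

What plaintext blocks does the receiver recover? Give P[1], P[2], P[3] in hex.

P[1] = 0x28, P[2] = 0x5E, P[3] = 0x95

Only C[2] changed, to 0x3C. In CFB, a change in C_i flips the same bit in P_i and garbles P_{i+1}. Decrypting the received ciphertext:
P[1]: E(K, 0x48) = 0xC1; 0xE9 ⊕ 0xC1 = 0x28.
P[2]: E(K, 0xE9) = 0x62; 0x3C ⊕ 0x62 = 0x5E.
P[3]: E(K, 0x3C) = 0xB5; 0x20 ⊕ 0xB5 = 0x95.
Blocks that differ from the original plaintext: P[2], P[3].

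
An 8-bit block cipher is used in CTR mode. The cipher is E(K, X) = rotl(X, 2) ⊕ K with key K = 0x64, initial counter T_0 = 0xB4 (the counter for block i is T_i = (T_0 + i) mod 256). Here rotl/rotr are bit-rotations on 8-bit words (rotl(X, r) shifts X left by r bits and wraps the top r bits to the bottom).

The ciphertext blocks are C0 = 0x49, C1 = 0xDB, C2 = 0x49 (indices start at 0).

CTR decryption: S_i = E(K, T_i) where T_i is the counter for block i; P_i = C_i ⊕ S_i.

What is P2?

P2 = 0xF7

P2: T = 0xB6, S = E(K, T) = 0xBE; 0x49 ⊕ 0xBE = 0xF7.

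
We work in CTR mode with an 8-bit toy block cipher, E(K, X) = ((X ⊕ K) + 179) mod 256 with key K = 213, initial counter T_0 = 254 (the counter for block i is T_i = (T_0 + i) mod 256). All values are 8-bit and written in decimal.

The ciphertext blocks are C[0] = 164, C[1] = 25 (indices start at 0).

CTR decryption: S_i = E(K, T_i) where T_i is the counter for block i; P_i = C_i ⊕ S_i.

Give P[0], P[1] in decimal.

P[0] = 122, P[1] = 196

P[0]: T = 254, S = E(K, T) = 222; 164 ⊕ 222 = 122.
P[1]: T = 255, S = E(K, T) = 221; 25 ⊕ 221 = 196.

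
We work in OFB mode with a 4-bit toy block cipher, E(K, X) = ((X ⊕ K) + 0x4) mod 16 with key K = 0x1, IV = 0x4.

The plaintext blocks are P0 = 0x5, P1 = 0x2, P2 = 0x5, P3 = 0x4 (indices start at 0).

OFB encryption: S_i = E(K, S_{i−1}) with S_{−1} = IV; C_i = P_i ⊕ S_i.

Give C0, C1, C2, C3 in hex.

C0 = 0xC, C1 = 0xE, C2 = 0x4, C3 = 0x0

C0: S = E(K, 0x4) = 0x9; 0x5 ⊕ 0x9 = 0xC.
C1: S = E(K, 0x9) = 0xC; 0x2 ⊕ 0xC = 0xE.
C2: S = E(K, 0xC) = 0x1; 0x5 ⊕ 0x1 = 0x4.
C3: S = E(K, 0x1) = 0x4; 0x4 ⊕ 0x4 = 0x0.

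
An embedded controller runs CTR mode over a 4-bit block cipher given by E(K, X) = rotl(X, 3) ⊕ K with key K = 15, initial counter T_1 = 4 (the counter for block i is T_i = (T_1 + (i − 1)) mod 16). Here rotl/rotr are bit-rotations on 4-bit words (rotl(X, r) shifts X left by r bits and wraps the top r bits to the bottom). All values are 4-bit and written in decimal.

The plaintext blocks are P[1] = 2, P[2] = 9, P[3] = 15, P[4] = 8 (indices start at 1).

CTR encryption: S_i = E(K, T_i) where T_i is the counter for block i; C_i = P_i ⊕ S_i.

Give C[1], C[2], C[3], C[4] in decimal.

C[1]: T = 4, S = E(K, T) = 13; 2 ⊕ 13 = 15.
C[2]: T = 5, S = E(K, T) = 5; 9 ⊕ 5 = 12.
C[3]: T = 6, S = E(K, T) = 12; 15 ⊕ 12 = 3.
C[4]: T = 7, S = E(K, T) = 4; 8 ⊕ 4 = 12.

C[1] = 15, C[2] = 12, C[3] = 3, C[4] = 12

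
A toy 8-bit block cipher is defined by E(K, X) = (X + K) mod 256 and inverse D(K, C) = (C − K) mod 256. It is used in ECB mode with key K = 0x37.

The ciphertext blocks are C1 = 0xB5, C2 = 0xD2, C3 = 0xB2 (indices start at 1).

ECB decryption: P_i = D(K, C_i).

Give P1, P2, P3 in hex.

P1 = 0x7E, P2 = 0x9B, P3 = 0x7B

P1: D(K, 0xB5) = 0x7E.
P2: D(K, 0xD2) = 0x9B.
P3: D(K, 0xB2) = 0x7B.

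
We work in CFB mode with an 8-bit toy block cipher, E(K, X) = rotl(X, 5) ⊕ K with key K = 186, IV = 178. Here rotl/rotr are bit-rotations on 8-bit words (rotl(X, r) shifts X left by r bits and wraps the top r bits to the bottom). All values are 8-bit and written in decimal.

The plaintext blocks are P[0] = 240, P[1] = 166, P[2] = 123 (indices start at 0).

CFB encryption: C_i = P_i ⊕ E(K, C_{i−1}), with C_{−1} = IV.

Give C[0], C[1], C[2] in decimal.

C[0] = 28, C[1] = 159, C[2] = 50

C[0]: E(K, 178) = 236; 240 ⊕ 236 = 28.
C[1]: E(K, 28) = 57; 166 ⊕ 57 = 159.
C[2]: E(K, 159) = 73; 123 ⊕ 73 = 50.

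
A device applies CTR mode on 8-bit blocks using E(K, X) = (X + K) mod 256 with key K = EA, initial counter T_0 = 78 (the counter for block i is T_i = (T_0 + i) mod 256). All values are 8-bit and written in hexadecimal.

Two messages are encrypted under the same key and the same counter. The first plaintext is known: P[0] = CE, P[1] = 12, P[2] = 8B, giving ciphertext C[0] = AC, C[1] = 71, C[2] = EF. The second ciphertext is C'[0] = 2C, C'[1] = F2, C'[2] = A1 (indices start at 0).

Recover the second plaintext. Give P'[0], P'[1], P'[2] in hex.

P'[0] = 4E, P'[1] = 91, P'[2] = C5

In CTR with a reused counter, both messages share the same keystream S_i, so C_i ⊕ C'_i = P_i ⊕ P'_i and thus P'_i = P_i ⊕ C_i ⊕ C'_i.
P'[0]: CE ⊕ AC ⊕ 2C = 4E.
P'[1]: 12 ⊕ 71 ⊕ F2 = 91.
P'[2]: 8B ⊕ EF ⊕ A1 = C5.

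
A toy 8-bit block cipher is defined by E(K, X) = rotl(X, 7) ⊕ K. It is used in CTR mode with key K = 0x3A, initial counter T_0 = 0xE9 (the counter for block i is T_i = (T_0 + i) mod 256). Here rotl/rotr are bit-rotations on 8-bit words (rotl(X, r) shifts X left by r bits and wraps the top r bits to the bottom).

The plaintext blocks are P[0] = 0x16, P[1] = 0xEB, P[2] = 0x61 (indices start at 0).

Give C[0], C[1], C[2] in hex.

C[0] = 0xD8, C[1] = 0xA4, C[2] = 0xAE

CTR encryption: S_i = E(K, T_i) where T_i is the counter for block i; C_i = P_i ⊕ S_i.
C[0]: T = 0xE9, S = E(K, T) = 0xCE; 0x16 ⊕ 0xCE = 0xD8.
C[1]: T = 0xEA, S = E(K, T) = 0x4F; 0xEB ⊕ 0x4F = 0xA4.
C[2]: T = 0xEB, S = E(K, T) = 0xCF; 0x61 ⊕ 0xCF = 0xAE.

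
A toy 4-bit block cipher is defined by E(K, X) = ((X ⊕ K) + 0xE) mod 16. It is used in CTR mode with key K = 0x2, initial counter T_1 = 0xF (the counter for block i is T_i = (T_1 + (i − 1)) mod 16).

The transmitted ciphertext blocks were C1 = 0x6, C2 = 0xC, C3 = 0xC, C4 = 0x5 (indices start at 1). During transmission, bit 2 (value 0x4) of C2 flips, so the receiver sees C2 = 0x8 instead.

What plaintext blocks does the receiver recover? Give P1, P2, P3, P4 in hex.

CTR decryption: S_i = E(K, T_i) where T_i is the counter for block i; P_i = C_i ⊕ S_i.
Only C2 changed, to 0x8. In CTR, a change in C_i flips the same bit in P_i only; the keystream is unaffected. Decrypting the received ciphertext:
P1: T = 0xF, S = E(K, T) = 0xB; 0x6 ⊕ 0xB = 0xD.
P2: T = 0x0, S = E(K, T) = 0x0; 0x8 ⊕ 0x0 = 0x8.
P3: T = 0x1, S = E(K, T) = 0x1; 0xC ⊕ 0x1 = 0xD.
P4: T = 0x2, S = E(K, T) = 0xE; 0x5 ⊕ 0xE = 0xB.
Blocks that differ from the original plaintext: P2.

P1 = 0xD, P2 = 0x8, P3 = 0xD, P4 = 0xB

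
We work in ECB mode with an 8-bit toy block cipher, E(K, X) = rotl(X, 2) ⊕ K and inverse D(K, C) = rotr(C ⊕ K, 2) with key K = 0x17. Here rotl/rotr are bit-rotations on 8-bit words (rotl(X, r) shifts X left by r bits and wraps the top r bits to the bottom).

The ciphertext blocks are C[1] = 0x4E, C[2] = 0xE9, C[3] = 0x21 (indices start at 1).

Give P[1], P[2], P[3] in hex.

P[1] = 0x56, P[2] = 0xBF, P[3] = 0x8D

ECB decryption: P_i = D(K, C_i).
P[1]: D(K, 0x4E) = 0x56.
P[2]: D(K, 0xE9) = 0xBF.
P[3]: D(K, 0x21) = 0x8D.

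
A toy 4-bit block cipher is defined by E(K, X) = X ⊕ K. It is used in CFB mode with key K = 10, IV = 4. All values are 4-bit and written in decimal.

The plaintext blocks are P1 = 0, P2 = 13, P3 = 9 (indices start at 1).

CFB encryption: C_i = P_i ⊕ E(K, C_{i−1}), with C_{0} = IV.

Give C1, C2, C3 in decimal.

C1 = 14, C2 = 9, C3 = 10

C1: E(K, 4) = 14; 0 ⊕ 14 = 14.
C2: E(K, 14) = 4; 13 ⊕ 4 = 9.
C3: E(K, 9) = 3; 9 ⊕ 3 = 10.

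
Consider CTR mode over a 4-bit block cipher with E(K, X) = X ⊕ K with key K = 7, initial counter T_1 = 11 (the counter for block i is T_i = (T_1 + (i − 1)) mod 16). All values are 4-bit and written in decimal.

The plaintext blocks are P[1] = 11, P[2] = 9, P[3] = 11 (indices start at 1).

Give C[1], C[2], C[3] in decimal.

C[1] = 7, C[2] = 2, C[3] = 1

CTR encryption: S_i = E(K, T_i) where T_i is the counter for block i; C_i = P_i ⊕ S_i.
C[1]: T = 11, S = E(K, T) = 12; 11 ⊕ 12 = 7.
C[2]: T = 12, S = E(K, T) = 11; 9 ⊕ 11 = 2.
C[3]: T = 13, S = E(K, T) = 10; 11 ⊕ 10 = 1.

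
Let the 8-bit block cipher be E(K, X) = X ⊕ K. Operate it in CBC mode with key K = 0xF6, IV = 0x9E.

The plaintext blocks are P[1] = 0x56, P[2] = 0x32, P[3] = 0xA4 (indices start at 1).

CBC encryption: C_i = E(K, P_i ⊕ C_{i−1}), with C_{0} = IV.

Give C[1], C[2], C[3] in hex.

C[1]: P[1] ⊕ 0x9E = 0xC8; E(K, 0xC8) = 0x3E.
C[2]: P[2] ⊕ 0x3E = 0x0C; E(K, 0x0C) = 0xFA.
C[3]: P[3] ⊕ 0xFA = 0x5E; E(K, 0x5E) = 0xA8.

C[1] = 0x3E, C[2] = 0xFA, C[3] = 0xA8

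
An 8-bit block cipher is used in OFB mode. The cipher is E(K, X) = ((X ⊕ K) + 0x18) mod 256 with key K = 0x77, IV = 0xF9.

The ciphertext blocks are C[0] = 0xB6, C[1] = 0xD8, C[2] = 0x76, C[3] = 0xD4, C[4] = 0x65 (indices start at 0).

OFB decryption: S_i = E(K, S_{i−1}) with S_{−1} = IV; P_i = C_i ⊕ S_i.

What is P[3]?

P[3] = 0x0D

P[0]: S = E(K, 0xF9) = 0xA6; 0xB6 ⊕ 0xA6 = 0x10.
P[1]: S = E(K, 0xA6) = 0xE9; 0xD8 ⊕ 0xE9 = 0x31.
P[2]: S = E(K, 0xE9) = 0xB6; 0x76 ⊕ 0xB6 = 0xC0.
P[3]: S = E(K, 0xB6) = 0xD9; 0xD4 ⊕ 0xD9 = 0x0D.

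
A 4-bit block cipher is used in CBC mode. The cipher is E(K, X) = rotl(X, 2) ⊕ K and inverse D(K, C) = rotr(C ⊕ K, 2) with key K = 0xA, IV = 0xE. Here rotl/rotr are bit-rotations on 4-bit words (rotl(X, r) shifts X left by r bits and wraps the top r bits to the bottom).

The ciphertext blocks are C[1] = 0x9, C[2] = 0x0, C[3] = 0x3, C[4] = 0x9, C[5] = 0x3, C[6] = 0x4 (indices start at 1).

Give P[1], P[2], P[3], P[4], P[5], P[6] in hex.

CBC decryption: P_i = D(K, C_i) ⊕ C_{i−1}, with C_{0} = IV.
P[1]: D(K, 0x9) = 0xC; 0xC ⊕ 0xE = 0x2.
P[2]: D(K, 0x0) = 0xA; 0xA ⊕ 0x9 = 0x3.
P[3]: D(K, 0x3) = 0x6; 0x6 ⊕ 0x0 = 0x6.
P[4]: D(K, 0x9) = 0xC; 0xC ⊕ 0x3 = 0xF.
P[5]: D(K, 0x3) = 0x6; 0x6 ⊕ 0x9 = 0xF.
P[6]: D(K, 0x4) = 0xB; 0xB ⊕ 0x3 = 0x8.

P[1] = 0x2, P[2] = 0x3, P[3] = 0x6, P[4] = 0xF, P[5] = 0xF, P[6] = 0x8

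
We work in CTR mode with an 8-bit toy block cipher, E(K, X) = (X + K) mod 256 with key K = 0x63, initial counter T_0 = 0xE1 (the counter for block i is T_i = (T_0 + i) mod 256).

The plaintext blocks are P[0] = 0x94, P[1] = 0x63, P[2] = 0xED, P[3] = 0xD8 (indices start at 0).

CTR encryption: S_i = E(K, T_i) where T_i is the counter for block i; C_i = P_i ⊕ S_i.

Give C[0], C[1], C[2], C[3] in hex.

C[0]: T = 0xE1, S = E(K, T) = 0x44; 0x94 ⊕ 0x44 = 0xD0.
C[1]: T = 0xE2, S = E(K, T) = 0x45; 0x63 ⊕ 0x45 = 0x26.
C[2]: T = 0xE3, S = E(K, T) = 0x46; 0xED ⊕ 0x46 = 0xAB.
C[3]: T = 0xE4, S = E(K, T) = 0x47; 0xD8 ⊕ 0x47 = 0x9F.

C[0] = 0xD0, C[1] = 0x26, C[2] = 0xAB, C[3] = 0x9F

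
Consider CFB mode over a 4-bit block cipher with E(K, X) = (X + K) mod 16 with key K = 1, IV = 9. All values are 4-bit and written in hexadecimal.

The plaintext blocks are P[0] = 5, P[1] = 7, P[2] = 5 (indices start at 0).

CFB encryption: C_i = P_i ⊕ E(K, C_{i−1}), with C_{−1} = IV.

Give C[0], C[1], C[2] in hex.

C[0] = F, C[1] = 7, C[2] = D

C[0]: E(K, 9) = A; 5 ⊕ A = F.
C[1]: E(K, F) = 0; 7 ⊕ 0 = 7.
C[2]: E(K, 7) = 8; 5 ⊕ 8 = D.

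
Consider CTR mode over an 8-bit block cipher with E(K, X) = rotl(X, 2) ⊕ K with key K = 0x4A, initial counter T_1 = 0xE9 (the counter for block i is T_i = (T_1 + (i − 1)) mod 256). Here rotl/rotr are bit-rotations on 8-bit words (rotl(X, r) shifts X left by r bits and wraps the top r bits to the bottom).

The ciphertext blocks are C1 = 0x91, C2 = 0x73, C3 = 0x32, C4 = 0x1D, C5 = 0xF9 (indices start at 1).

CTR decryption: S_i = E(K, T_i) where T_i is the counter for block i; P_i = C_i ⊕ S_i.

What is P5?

P5: T = 0xED, S = E(K, T) = 0xFD; 0xF9 ⊕ 0xFD = 0x04.

P5 = 0x04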